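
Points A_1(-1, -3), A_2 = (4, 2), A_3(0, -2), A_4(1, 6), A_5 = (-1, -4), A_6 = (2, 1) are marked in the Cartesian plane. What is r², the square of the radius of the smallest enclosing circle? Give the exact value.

The farthest pair is A_4–A_5 with squared distance 104. The circle on this segment as diameter has centre (0, 1) and r² = 104/4 = 26.
Check A_1: distance² to centre = 17 ≤ 26, so it lies inside.
All remaining points lie in this disk, and no smaller disk contains both endpoints, so this is the minimum enclosing circle.

26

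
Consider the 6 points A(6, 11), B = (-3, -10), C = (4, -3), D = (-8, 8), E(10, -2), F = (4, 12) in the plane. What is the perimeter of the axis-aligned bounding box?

Width = max x − min x = 10 − (-8) = 18.
Height = max y − min y = 12 − (-10) = 22.
Perimeter = 2(18 + 22) = 80.

80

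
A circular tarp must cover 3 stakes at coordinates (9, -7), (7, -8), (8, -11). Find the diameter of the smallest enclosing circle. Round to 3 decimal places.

Call the three points A, B, C in the order given.
Side lengths²: AB² = 5, AC² = 17, BC² = 10.
Since AC² = 17 ≥ 10 + 5 = 15, the angle opposite AC is not acute, so the smallest enclosing circle has AC as diameter.
Centre = midpoint of AC = (8.5, -9), r² = 17/4 = 4.25.
Diameter = 2r = 2√(4.25) ≈ 4.123.

4.123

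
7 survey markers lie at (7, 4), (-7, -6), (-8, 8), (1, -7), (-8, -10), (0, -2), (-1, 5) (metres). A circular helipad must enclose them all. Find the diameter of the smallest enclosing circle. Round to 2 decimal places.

21.24

The minimum enclosing circle is determined by three boundary points: (7, 4), (-8, 8), (-8, -10).
Their circumcentre is (-71/30, -1) with r² = 101461/900.
The farthest remaining point (1, -7) is at distance² 42601/900 ≤ 101461/900.
Diameter = 2r = 2√(101461/900) ≈ 21.24.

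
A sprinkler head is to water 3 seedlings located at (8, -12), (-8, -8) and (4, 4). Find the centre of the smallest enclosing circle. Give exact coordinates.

Call the three points A, B, C in the order given.
Side lengths²: AB² = 272, AC² = 272, BC² = 288.
Since BC² = 288 < 272 + 272 = 544, the triangle is acute, so the smallest enclosing circle is the circumcircle.
Circumcentre = (1.2, -5.2), r² = 92.48.
Centre = (1.2, -5.2).

(1.2, -5.2)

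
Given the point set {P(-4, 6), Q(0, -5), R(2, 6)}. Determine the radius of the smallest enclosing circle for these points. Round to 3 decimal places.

5.948

Side lengths²: PQ² = 137, PR² = 36, QR² = 125.
Since PQ² = 137 < 125 + 36 = 161, the triangle is acute, so the smallest enclosing circle is the circumcircle.
Circumcentre = (-1, 19/22), r² = 17125/484.
r = √(17125/484) ≈ 5.948.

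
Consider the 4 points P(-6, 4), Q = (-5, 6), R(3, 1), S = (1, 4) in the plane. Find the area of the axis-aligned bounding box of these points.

45

x ranges over [-6, 3], width 9.
y ranges over [1, 6], height 5.
Area = 9 × 5 = 45.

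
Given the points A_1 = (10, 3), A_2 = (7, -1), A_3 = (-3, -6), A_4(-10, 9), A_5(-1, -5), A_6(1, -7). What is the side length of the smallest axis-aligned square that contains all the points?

20

The bounding box has width 20 and height 16.
An axis-aligned square enclosing the set must have side ≥ max(width, height).
So the minimum side is max(20, 16) = 20.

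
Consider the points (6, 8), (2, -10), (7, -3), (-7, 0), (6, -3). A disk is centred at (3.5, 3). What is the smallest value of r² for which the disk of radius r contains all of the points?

171.25

The required radius is the distance from (3.5, 3) to the farthest point.
Squared distances: 31.25, 171.25, 48.25, 119.25, 42.25.
Maximum is 171.25, attained at (2, -10).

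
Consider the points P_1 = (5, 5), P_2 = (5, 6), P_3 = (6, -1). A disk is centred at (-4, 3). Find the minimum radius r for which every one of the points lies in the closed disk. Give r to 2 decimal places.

10.77

The required radius is the distance from (-4, 3) to the farthest point.
Squared distances: 85, 90, 116.
Maximum is 116, attained at P_3.
r = √116 ≈ 10.77.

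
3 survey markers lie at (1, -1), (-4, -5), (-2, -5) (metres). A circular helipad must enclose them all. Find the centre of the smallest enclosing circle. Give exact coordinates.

(-1.5, -3)

Call the three points A, B, C in the order given.
Side lengths²: AB² = 41, AC² = 25, BC² = 4.
Since AB² = 41 ≥ 25 + 4 = 29, the angle opposite AB is not acute, so the smallest enclosing circle has AB as diameter.
Centre = midpoint of AB = (-1.5, -3), r² = 41/4 = 10.25.
Centre = (-1.5, -3).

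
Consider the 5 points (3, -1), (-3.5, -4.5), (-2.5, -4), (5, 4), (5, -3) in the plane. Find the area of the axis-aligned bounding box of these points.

72.25

x ranges over [-3.5, 5], width 8.5.
y ranges over [-4.5, 4], height 8.5.
Area = 8.5 × 8.5 = 72.25.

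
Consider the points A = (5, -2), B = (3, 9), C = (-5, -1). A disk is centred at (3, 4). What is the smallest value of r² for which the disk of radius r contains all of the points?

89

The required radius is the distance from (3, 4) to the farthest point.
Squared distances: 40, 25, 89.
Maximum is 89, attained at C.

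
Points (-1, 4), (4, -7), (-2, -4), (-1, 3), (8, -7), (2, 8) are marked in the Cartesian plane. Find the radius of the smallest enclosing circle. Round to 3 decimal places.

8.081

By Welzl's lemma the MEC is supported by two points (diametrically opposite) or three points (on a circumcircle).
The minimum enclosing circle is determined by three boundary points: (-2, -4), (8, -7), (2, 8).
Their circumcentre is (105/22, 9/22) with r² = 15805/242.
The farthest remaining point (4, -7) is at distance² 13429/242 ≤ 15805/242.
r = √(15805/242) ≈ 8.081.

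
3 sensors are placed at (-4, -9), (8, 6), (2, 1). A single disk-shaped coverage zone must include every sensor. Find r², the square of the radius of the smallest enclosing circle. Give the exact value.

92.25

Call the three points A, B, C in the order given.
Side lengths²: AB² = 369, AC² = 136, BC² = 61.
Since AB² = 369 ≥ 136 + 61 = 197, the angle opposite AB is not acute, so the smallest enclosing circle has AB as diameter.
Centre = midpoint of AB = (2, -1.5), r² = 369/4 = 92.25.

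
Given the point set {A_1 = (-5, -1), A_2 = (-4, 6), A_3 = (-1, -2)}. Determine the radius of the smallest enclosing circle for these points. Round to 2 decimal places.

4.27

Side lengths²: A_1A_2² = 50, A_1A_3² = 17, A_2A_3² = 73.
Since A_2A_3² = 73 ≥ 50 + 17 = 67, the angle opposite A_2A_3 is not acute, so the smallest enclosing circle has A_2A_3 as diameter.
Centre = midpoint of A_2A_3 = (-2.5, 2), r² = 73/4 = 18.25.
r = √(18.25) ≈ 4.27.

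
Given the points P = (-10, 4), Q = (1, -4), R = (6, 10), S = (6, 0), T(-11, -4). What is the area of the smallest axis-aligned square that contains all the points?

The bounding box has width 17 and height 14.
An axis-aligned square enclosing the set must have side ≥ max(width, height).
So the minimum side is max(17, 14) = 17.
Area = 17² = 289.

289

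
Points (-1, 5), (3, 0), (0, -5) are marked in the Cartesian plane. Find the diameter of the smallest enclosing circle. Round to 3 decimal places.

Call the three points A, B, C in the order given.
Side lengths²: AB² = 41, AC² = 101, BC² = 34.
Since AC² = 101 ≥ 41 + 34 = 75, the angle opposite AC is not acute, so the smallest enclosing circle has AC as diameter.
Centre = midpoint of AC = (-0.5, 0), r² = 101/4 = 25.25.
Diameter = 2r = 2√(25.25) ≈ 10.050.

10.050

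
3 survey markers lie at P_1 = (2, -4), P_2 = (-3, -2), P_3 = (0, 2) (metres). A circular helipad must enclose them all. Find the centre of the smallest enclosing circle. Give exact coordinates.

(5/26, -33/26)

Side lengths²: P_1P_2² = 29, P_1P_3² = 40, P_2P_3² = 25.
Since P_1P_3² = 40 < 29 + 25 = 54, the triangle is acute, so the smallest enclosing circle is the circumcircle.
Circumcentre = (5/26, -33/26), r² = 3625/338.
Centre = (5/26, -33/26).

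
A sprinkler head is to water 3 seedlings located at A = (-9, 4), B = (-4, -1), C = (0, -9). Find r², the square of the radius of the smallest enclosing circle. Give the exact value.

62.5

Side lengths²: AB² = 50, AC² = 250, BC² = 80.
Since AC² = 250 ≥ 80 + 50 = 130, the angle opposite AC is not acute, so the smallest enclosing circle has AC as diameter.
Centre = midpoint of AC = (-4.5, -2.5), r² = 250/4 = 62.5.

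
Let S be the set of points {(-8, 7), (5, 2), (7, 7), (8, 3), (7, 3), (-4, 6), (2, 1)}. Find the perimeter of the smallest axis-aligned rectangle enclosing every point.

44

Width = max x − min x = 8 − (-8) = 16.
Height = max y − min y = 7 − 1 = 6.
Perimeter = 2(16 + 6) = 44.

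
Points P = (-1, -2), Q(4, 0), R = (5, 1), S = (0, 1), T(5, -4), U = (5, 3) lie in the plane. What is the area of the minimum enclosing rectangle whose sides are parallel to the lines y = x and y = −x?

In coordinates u = x + y, v = x − y the rectangle is axis-aligned; the map (x,y)→(u,v) scales areas by 2.
u-values: -3, 4, 6, 1, 1, 8; range = 8 − (-3) = 11.
v-values: 1, 4, 4, -1, 9, 2; range = 9 − (-1) = 10.
Area = (11 × 10) / 2 = 55.

55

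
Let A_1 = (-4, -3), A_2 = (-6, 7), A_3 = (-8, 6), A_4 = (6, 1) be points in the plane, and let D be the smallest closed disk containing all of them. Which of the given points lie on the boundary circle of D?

A_3, A_4

A smallest enclosing disk is always determined by at most three of the input points on its boundary.
The farthest pair is A_3–A_4 with squared distance 221. The circle on this segment as diameter has centre (-1, 3.5) and r² = 221/4 = 55.25.
Check A_1: distance² to centre = 51.25 ≤ 55.25, so it lies inside.
All remaining points lie in this disk, and no smaller disk contains both endpoints, so this is the minimum enclosing circle.
The points at distance exactly r from the centre are A_3, A_4 — 2 points.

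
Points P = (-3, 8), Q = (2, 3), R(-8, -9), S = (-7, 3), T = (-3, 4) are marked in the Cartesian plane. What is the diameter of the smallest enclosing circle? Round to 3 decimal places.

By Welzl's lemma the MEC is supported by two points (diametrically opposite) or three points (on a circumcircle).
The farthest pair is P–R with squared distance 314. The circle on this segment as diameter has centre (-5.5, -0.5) and r² = 314/4 = 78.5.
Check Q: distance² to centre = 68.5 ≤ 78.5, so it lies inside.
All remaining points lie in this disk, and no smaller disk contains both endpoints, so this is the minimum enclosing circle.
Diameter = 2r = 2√(78.5) ≈ 17.720.

17.720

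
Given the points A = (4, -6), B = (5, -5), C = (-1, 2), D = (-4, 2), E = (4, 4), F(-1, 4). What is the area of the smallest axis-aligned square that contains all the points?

The bounding box has width 9 and height 10.
An axis-aligned square enclosing the set must have side ≥ max(width, height).
So the minimum side is max(9, 10) = 10.
Area = 10² = 100.

100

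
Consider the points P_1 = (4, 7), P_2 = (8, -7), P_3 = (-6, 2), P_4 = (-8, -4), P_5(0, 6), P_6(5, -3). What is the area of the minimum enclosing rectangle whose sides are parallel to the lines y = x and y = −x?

In coordinates u = x + y, v = x − y the rectangle is axis-aligned; the map (x,y)→(u,v) scales areas by 2.
u-values: 11, 1, -4, -12, 6, 2; range = 11 − (-12) = 23.
v-values: -3, 15, -8, -4, -6, 8; range = 15 − (-8) = 23.
Area = (23 × 23) / 2 = 264.5.

264.5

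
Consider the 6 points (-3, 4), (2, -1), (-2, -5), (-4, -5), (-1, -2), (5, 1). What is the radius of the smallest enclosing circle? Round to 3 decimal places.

A smallest enclosing disk is always determined by at most three of the input points on its boundary.
The minimum enclosing circle is determined by three boundary points: (-3, 4), (-4, -5), (5, 1).
Their circumcentre is (-0.26, -0.86) with r² = 31.1272.
The farthest remaining point (-2, -5) is at distance² 20.1672 ≤ 31.1272.
r = √(31.1272) ≈ 5.579.

5.579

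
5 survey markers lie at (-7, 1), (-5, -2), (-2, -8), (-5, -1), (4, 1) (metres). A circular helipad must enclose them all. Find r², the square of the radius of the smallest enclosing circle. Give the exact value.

689/18

A smallest enclosing disk is always determined by at most three of the input points on its boundary.
The minimum enclosing circle is determined by three boundary points: (-7, 1), (-2, -8), (4, 1).
Their circumcentre is (-1.5, -11/6) with r² = 689/18.
The farthest remaining point (-5, -1) is at distance² 233/18 ≤ 689/18.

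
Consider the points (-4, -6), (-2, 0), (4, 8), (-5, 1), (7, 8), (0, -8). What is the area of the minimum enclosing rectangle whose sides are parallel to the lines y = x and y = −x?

In coordinates u = x + y, v = x − y the rectangle is axis-aligned; the map (x,y)→(u,v) scales areas by 2.
u-values: -10, -2, 12, -4, 15, -8; range = 15 − (-10) = 25.
v-values: 2, -2, -4, -6, -1, 8; range = 8 − (-6) = 14.
Area = (25 × 14) / 2 = 175.

175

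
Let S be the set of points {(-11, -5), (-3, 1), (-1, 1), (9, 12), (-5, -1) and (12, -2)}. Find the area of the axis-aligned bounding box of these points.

x ranges over [-11, 12], width 23.
y ranges over [-5, 12], height 17.
Area = 23 × 17 = 391.

391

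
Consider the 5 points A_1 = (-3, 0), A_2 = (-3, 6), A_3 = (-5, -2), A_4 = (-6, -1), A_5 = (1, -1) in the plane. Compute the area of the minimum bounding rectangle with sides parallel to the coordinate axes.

56

x ranges over [-6, 1], width 7.
y ranges over [-2, 6], height 8.
Area = 7 × 8 = 56.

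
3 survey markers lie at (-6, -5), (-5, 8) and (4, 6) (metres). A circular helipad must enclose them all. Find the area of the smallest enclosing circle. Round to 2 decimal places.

Call the three points A, B, C in the order given.
Side lengths²: AB² = 170, AC² = 221, BC² = 85.
Since AC² = 221 < 170 + 85 = 255, the triangle is acute, so the smallest enclosing circle is the circumcircle.
Circumcentre = (-25/14, 17/14), r² = 5525/98.
Area = π·r² = π·5525/98 ≈ 177.12.

177.12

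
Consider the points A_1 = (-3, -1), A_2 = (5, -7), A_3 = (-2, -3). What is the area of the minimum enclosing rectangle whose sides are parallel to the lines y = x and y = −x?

21

In coordinates u = x + y, v = x − y the rectangle is axis-aligned; the map (x,y)→(u,v) scales areas by 2.
u-values: -4, -2, -5; range = -2 − (-5) = 3.
v-values: -2, 12, 1; range = 12 − (-2) = 14.
Area = (3 × 14) / 2 = 21.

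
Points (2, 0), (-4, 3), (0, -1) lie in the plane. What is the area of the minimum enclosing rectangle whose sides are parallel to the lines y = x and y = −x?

In coordinates u = x + y, v = x − y the rectangle is axis-aligned; the map (x,y)→(u,v) scales areas by 2.
u-values: 2, -1, -1; range = 2 − (-1) = 3.
v-values: 2, -7, 1; range = 2 − (-7) = 9.
Area = (3 × 9) / 2 = 13.5.

13.5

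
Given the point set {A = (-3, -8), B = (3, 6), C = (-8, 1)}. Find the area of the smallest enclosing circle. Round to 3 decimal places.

Side lengths²: AB² = 232, AC² = 106, BC² = 146.
Since AB² = 232 < 146 + 106 = 252, the triangle is acute, so the smallest enclosing circle is the circumcircle.
Circumcentre = (-35/62, -47/62), r² = 112201/1922.
Area = π·r² = π·112201/1922 ≈ 183.397.

183.397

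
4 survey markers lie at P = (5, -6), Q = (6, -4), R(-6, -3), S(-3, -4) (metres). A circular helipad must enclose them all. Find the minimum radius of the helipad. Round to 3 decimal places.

A smallest enclosing disk is always determined by at most three of the input points on its boundary.
The farthest pair is Q–R with squared distance 145. The circle on this segment as diameter has centre (0, -3.5) and r² = 145/4 = 36.25.
Check P: distance² to centre = 31.25 ≤ 36.25, so it lies inside.
All remaining points lie in this disk, and no smaller disk contains both endpoints, so this is the minimum enclosing circle.
r = √(36.25) ≈ 6.021.

6.021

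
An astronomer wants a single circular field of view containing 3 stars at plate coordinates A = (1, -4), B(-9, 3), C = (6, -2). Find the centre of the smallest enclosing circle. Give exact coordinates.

Side lengths²: AB² = 149, AC² = 29, BC² = 250.
Since BC² = 250 ≥ 149 + 29 = 178, the angle opposite BC is not acute, so the smallest enclosing circle has BC as diameter.
Centre = midpoint of BC = (-1.5, 0.5), r² = 250/4 = 62.5.
Centre = (-1.5, 0.5).

(-1.5, 0.5)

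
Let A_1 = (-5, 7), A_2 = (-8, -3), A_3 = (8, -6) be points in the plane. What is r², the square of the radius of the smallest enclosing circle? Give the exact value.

28885/338

Side lengths²: A_1A_2² = 109, A_1A_3² = 338, A_2A_3² = 265.
Since A_1A_3² = 338 < 265 + 109 = 374, the triangle is acute, so the smallest enclosing circle is the circumcircle.
Circumcentre = (21/26, -5/26), r² = 28885/338.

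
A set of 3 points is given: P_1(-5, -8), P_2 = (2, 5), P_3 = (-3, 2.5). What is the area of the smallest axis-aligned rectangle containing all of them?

x ranges over [-5, 2], width 7.
y ranges over [-8, 5], height 13.
Area = 7 × 13 = 91.

91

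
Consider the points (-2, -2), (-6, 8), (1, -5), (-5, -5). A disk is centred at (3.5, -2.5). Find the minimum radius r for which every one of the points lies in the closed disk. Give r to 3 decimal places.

14.160

The required radius is the distance from (3.5, -2.5) to the farthest point.
Squared distances: 30.5, 200.5, 12.5, 78.5.
Maximum is 200.5, attained at (-6, 8).
r = √(200.5) ≈ 14.160.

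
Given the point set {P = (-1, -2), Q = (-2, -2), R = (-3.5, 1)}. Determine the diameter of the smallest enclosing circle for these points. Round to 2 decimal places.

Side lengths²: PQ² = 1, PR² = 15.25, QR² = 11.25.
Since PR² = 15.25 ≥ 11.25 + 1 = 12.25, the angle opposite PR is not acute, so the smallest enclosing circle has PR as diameter.
Centre = midpoint of PR = (-2.25, -0.5), r² = 15.25/4 = 3.8125.
Diameter = 2r = 2√(3.8125) ≈ 3.91.

3.91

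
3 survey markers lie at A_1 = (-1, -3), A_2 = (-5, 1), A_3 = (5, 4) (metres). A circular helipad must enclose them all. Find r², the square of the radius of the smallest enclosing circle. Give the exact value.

9265/338

Side lengths²: A_1A_2² = 32, A_1A_3² = 85, A_2A_3² = 109.
Since A_2A_3² = 109 < 85 + 32 = 117, the triangle is acute, so the smallest enclosing circle is the circumcircle.
Circumcentre = (3/26, 55/26), r² = 9265/338.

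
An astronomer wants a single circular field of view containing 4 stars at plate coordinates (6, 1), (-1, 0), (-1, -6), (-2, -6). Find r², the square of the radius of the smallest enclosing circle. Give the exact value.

28.25

The minimum enclosing circle of a finite set is fixed by two of the points (as a diameter) or three (as a circumcircle).
The farthest pair is (6, 1)–(-2, -6) with squared distance 113. The circle on this segment as diameter has centre (2, -2.5) and r² = 113/4 = 28.25.
Check (-1, 0): distance² to centre = 15.25 ≤ 28.25, so it lies inside.
All remaining points lie in this disk, and no smaller disk contains both endpoints, so this is the minimum enclosing circle.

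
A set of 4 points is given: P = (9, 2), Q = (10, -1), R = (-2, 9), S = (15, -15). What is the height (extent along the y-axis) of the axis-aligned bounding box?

24

max y = 9, min y = -15, so height = 24.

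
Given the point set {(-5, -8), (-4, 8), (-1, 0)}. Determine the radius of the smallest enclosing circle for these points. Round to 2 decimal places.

Call the three points A, B, C in the order given.
Side lengths²: AB² = 257, AC² = 80, BC² = 73.
Since AB² = 257 ≥ 80 + 73 = 153, the angle opposite AB is not acute, so the smallest enclosing circle has AB as diameter.
Centre = midpoint of AB = (-4.5, 0), r² = 257/4 = 64.25.
r = √(64.25) ≈ 8.02.

8.02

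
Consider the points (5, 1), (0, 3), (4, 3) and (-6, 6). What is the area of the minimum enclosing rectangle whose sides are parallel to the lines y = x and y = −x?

56

In coordinates u = x + y, v = x − y the rectangle is axis-aligned; the map (x,y)→(u,v) scales areas by 2.
u-values: 6, 3, 7, 0; range = 7 − 0 = 7.
v-values: 4, -3, 1, -12; range = 4 − (-12) = 16.
Area = (7 × 16) / 2 = 56.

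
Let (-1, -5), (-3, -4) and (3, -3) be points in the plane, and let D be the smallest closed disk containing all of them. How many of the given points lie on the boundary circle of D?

Call the three points A, B, C in the order given.
Side lengths²: AB² = 5, AC² = 20, BC² = 37.
Since BC² = 37 ≥ 20 + 5 = 25, the angle opposite BC is not acute, so the smallest enclosing circle has BC as diameter.
Centre = midpoint of BC = (0, -3.5), r² = 37/4 = 9.25.
The points at distance exactly r from the centre are (-3, -4), (3, -3) — 2 points.

2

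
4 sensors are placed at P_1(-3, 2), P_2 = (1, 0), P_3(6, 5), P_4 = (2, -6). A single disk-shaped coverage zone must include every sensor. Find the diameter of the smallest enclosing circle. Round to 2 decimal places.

The minimum enclosing circle is determined by three boundary points: P_1, P_3, P_4.
Their circumcentre is (155/58, -1/58) with r² = 60965/1682.
The farthest remaining point P_2 is at distance² 4705/1682 ≤ 60965/1682.
Diameter = 2r = 2√(60965/1682) ≈ 12.04.

12.04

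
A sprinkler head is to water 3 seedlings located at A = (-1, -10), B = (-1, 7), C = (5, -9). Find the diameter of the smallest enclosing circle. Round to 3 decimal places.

17.324

Side lengths²: AB² = 289, AC² = 37, BC² = 292.
Since BC² = 292 < 289 + 37 = 326, the triangle is acute, so the smallest enclosing circle is the circumcircle.
Circumcentre = (2/3, -1.5), r² = 2701/36.
Diameter = 2r = 2√(2701/36) ≈ 17.324.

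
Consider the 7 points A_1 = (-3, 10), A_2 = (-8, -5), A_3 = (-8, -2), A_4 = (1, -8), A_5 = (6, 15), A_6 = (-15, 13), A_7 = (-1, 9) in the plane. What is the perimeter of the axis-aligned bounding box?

Width = max x − min x = 6 − (-15) = 21.
Height = max y − min y = 15 − (-8) = 23.
Perimeter = 2(21 + 23) = 88.

88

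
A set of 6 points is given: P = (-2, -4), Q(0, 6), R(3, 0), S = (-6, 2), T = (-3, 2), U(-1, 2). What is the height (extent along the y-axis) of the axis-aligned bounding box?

10

max y = 6, min y = -4, so height = 10.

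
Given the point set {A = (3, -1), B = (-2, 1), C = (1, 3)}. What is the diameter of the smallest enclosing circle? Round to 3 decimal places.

Side lengths²: AB² = 29, AC² = 20, BC² = 13.
Since AB² = 29 < 20 + 13 = 33, the triangle is acute, so the smallest enclosing circle is the circumcircle.
Circumcentre = (0.625, 0.3125), r² = 7.36328125.
Diameter = 2r = 2√(7.36328125) ≈ 5.427.

5.427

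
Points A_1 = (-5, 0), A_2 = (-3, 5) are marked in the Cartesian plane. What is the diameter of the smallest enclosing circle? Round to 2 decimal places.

5.39

The smallest circle enclosing two points has them as diameter endpoints.
Centre = midpoint = (-4, 2.5); r² = |A_1A_2|²/4 = 29/4 = 7.25.
Diameter = 2r = 2√(7.25) ≈ 5.39.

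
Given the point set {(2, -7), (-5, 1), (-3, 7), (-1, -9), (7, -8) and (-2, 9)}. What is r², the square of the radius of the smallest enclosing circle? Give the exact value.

The minimum enclosing circle of a finite set is fixed by two of the points (as a diameter) or three (as a circumcircle).
The minimum enclosing circle is determined by three boundary points: (-1, -9), (7, -8), (-2, 9).
Their circumcentre is (111/58, 11/58) with r² = 156325/1682.
The farthest remaining point (-3, 7) is at distance² 118625/1682 ≤ 156325/1682.

156325/1682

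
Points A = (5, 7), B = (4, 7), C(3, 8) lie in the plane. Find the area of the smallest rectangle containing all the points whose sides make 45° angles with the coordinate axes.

In coordinates u = x + y, v = x − y the rectangle is axis-aligned; the map (x,y)→(u,v) scales areas by 2.
u-values: 12, 11, 11; range = 12 − 11 = 1.
v-values: -2, -3, -5; range = -2 − (-5) = 3.
Area = (1 × 3) / 2 = 1.5.

1.5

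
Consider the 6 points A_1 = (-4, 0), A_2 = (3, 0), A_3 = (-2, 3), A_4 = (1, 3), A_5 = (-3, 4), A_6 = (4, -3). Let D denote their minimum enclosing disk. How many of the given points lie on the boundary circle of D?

The minimum enclosing circle of a finite set is fixed by two of the points (as a diameter) or three (as a circumcircle).
The farthest pair is A_5–A_6 with squared distance 98. The circle on this segment as diameter has centre (0.5, 0.5) and r² = 98/4 = 24.5.
Check A_1: distance² to centre = 20.5 ≤ 24.5, so it lies inside.
All remaining points lie in this disk, and no smaller disk contains both endpoints, so this is the minimum enclosing circle.
The points at distance exactly r from the centre are A_5, A_6 — 2 points.

2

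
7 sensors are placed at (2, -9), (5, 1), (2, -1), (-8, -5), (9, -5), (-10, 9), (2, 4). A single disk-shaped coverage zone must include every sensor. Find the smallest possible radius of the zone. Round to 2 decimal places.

11.80

The minimum enclosing circle of a finite set is fixed by two of the points (as a diameter) or three (as a circumcircle).
The farthest pair is (9, -5)–(-10, 9) with squared distance 557. The circle on this segment as diameter has centre (-0.5, 2) and r² = 557/4 = 139.25.
Check (2, -9): distance² to centre = 127.25 ≤ 139.25, so it lies inside.
All remaining points lie in this disk, and no smaller disk contains both endpoints, so this is the minimum enclosing circle.
r = √(139.25) ≈ 11.80.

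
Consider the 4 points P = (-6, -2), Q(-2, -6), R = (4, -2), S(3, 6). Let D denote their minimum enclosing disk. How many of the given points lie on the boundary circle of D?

3

A smallest enclosing disk is always determined by at most three of the input points on its boundary.
The minimum enclosing circle is determined by three boundary points: P, Q, S.
Their circumcentre is (5/34, 5/34) with r² = 24505/578.
The farthest remaining point R is at distance² 11245/578 ≤ 24505/578.
The points at distance exactly r from the centre are P, Q, S — 3 points.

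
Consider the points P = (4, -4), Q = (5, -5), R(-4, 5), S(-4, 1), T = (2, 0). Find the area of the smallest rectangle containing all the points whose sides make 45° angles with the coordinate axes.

In coordinates u = x + y, v = x − y the rectangle is axis-aligned; the map (x,y)→(u,v) scales areas by 2.
u-values: 0, 0, 1, -3, 2; range = 2 − (-3) = 5.
v-values: 8, 10, -9, -5, 2; range = 10 − (-9) = 19.
Area = (5 × 19) / 2 = 47.5.

47.5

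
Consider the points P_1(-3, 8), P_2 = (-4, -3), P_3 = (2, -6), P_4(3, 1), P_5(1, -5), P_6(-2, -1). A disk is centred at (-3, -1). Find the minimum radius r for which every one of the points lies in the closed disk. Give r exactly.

The required radius is the distance from (-3, -1) to the farthest point.
Squared distances: 81, 5, 50, 40, 32, 1.
Maximum is 81, attained at P_1.
r = √81 = 9.

9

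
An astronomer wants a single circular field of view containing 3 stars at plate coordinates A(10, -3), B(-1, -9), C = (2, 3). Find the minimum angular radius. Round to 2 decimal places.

6.80

Side lengths²: AB² = 157, AC² = 100, BC² = 153.
Since AB² = 157 < 153 + 100 = 253, the triangle is acute, so the smallest enclosing circle is the circumcircle.
Circumcentre = (123/38, -70/19), r² = 66725/1444.
r = √(66725/1444) ≈ 6.80.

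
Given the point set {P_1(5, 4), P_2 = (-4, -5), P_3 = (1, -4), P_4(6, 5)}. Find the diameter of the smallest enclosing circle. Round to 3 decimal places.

A smallest enclosing disk is always determined by at most three of the input points on its boundary.
The farthest pair is P_2–P_4 with squared distance 200. The circle on this segment as diameter has centre (1, 0) and r² = 200/4 = 50.
Check P_1: distance² to centre = 32 ≤ 50, so it lies inside.
All remaining points lie in this disk, and no smaller disk contains both endpoints, so this is the minimum enclosing circle.
Diameter = 2r = 2√50 ≈ 14.142.

14.142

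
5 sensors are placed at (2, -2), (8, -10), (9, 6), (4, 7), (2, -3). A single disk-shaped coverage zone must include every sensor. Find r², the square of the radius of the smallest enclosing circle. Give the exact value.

76.25

The farthest pair is (8, -10)–(4, 7) with squared distance 305. The circle on this segment as diameter has centre (6, -1.5) and r² = 305/4 = 76.25.
Check (2, -2): distance² to centre = 16.25 ≤ 76.25, so it lies inside.
All remaining points lie in this disk, and no smaller disk contains both endpoints, so this is the minimum enclosing circle.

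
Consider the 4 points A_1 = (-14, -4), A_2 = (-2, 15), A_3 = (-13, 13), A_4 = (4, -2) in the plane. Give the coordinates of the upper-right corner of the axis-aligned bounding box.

x-range [-14, 4], y-range [-4, 15].
The upper-right corner is (4, 15).

(4, 15)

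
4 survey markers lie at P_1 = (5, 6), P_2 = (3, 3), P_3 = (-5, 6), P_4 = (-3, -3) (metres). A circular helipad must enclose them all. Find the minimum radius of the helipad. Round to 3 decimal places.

6.168

A smallest enclosing disk is always determined by at most three of the input points on its boundary.
The minimum enclosing circle is determined by three boundary points: P_1, P_3, P_4.
Their circumcentre is (0, 43/18) with r² = 12325/324.
The farthest remaining point P_2 is at distance² 3037/324 ≤ 12325/324.
r = √(12325/324) ≈ 6.168.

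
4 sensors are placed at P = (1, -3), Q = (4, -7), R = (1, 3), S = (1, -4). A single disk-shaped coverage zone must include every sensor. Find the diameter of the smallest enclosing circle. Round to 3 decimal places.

A smallest enclosing disk is always determined by at most three of the input points on its boundary.
The farthest pair is Q–R with squared distance 109. The circle on this segment as diameter has centre (2.5, -2) and r² = 109/4 = 27.25.
Check P: distance² to centre = 3.25 ≤ 27.25, so it lies inside.
All remaining points lie in this disk, and no smaller disk contains both endpoints, so this is the minimum enclosing circle.
Diameter = 2r = 2√(27.25) ≈ 10.440.

10.440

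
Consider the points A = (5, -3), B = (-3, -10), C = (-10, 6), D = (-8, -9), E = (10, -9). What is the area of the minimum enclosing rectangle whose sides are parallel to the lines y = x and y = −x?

332.5

In coordinates u = x + y, v = x − y the rectangle is axis-aligned; the map (x,y)→(u,v) scales areas by 2.
u-values: 2, -13, -4, -17, 1; range = 2 − (-17) = 19.
v-values: 8, 7, -16, 1, 19; range = 19 − (-16) = 35.
Area = (19 × 35) / 2 = 332.5.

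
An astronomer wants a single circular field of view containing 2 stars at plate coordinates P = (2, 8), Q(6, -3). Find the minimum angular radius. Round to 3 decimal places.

The smallest circle enclosing two points has them as diameter endpoints.
Centre = midpoint = (4, 2.5); r² = |PQ|²/4 = 137/4 = 34.25.
r = √(34.25) ≈ 5.852.

5.852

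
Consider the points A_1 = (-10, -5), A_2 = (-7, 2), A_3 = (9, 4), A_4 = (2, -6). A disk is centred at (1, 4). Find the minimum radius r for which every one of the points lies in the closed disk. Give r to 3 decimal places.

The required radius is the distance from (1, 4) to the farthest point.
Squared distances: 202, 68, 64, 101.
Maximum is 202, attained at A_1.
r = √202 ≈ 14.213.

14.213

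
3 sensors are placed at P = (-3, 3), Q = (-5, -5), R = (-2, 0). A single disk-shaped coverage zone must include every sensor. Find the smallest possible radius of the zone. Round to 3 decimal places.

4.123

Side lengths²: PQ² = 68, PR² = 10, QR² = 34.
Since PQ² = 68 ≥ 34 + 10 = 44, the angle opposite PQ is not acute, so the smallest enclosing circle has PQ as diameter.
Centre = midpoint of PQ = (-4, -1), r² = 68/4 = 17.
r = √17 ≈ 4.123.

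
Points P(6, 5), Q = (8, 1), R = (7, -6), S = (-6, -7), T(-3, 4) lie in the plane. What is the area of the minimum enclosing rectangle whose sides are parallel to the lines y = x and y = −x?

In coordinates u = x + y, v = x − y the rectangle is axis-aligned; the map (x,y)→(u,v) scales areas by 2.
u-values: 11, 9, 1, -13, 1; range = 11 − (-13) = 24.
v-values: 1, 7, 13, 1, -7; range = 13 − (-7) = 20.
Area = (24 × 20) / 2 = 240.

240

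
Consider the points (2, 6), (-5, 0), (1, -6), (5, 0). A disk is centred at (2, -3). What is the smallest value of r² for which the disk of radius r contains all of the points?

The required radius is the distance from (2, -3) to the farthest point.
Squared distances: 81, 58, 10, 18.
Maximum is 81, attained at (2, 6).

81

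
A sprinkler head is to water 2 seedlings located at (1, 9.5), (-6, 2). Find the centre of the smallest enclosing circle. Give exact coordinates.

The smallest circle enclosing two points has them as diameter endpoints.
Centre = midpoint = (-2.5, 5.75); r² = |(1, 9.5)−(-6, 2)|²/4 = 105.25/4 = 26.3125.
Centre = (-2.5, 5.75).

(-2.5, 5.75)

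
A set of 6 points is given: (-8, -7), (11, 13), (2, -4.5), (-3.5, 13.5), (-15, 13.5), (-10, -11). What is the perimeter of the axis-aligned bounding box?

Width = max x − min x = 11 − (-15) = 26.
Height = max y − min y = 13.5 − (-11) = 24.5.
Perimeter = 2(26 + 24.5) = 101.

101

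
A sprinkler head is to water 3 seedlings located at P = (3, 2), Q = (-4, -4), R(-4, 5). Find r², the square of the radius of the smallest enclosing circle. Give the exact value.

Side lengths²: PQ² = 85, PR² = 58, QR² = 81.
Since PQ² = 85 < 81 + 58 = 139, the triangle is acute, so the smallest enclosing circle is the circumcircle.
Circumcentre = (-25/14, 0.5), r² = 2465/98.

2465/98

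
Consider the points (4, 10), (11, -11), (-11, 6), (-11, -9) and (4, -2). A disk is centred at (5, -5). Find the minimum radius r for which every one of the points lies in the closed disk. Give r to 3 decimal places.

19.416

The required radius is the distance from (5, -5) to the farthest point.
Squared distances: 226, 72, 377, 272, 10.
Maximum is 377, attained at (-11, 6).
r = √377 ≈ 19.416.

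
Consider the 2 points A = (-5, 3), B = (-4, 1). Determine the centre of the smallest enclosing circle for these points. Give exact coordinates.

(-4.5, 2)

The smallest circle enclosing two points has them as diameter endpoints.
Centre = midpoint = (-4.5, 2); r² = |AB|²/4 = 5/4 = 1.25.
Centre = (-4.5, 2).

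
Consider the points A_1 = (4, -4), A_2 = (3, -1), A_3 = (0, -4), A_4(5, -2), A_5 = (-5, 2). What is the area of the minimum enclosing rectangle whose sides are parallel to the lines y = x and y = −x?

52.5

In coordinates u = x + y, v = x − y the rectangle is axis-aligned; the map (x,y)→(u,v) scales areas by 2.
u-values: 0, 2, -4, 3, -3; range = 3 − (-4) = 7.
v-values: 8, 4, 4, 7, -7; range = 8 − (-7) = 15.
Area = (7 × 15) / 2 = 52.5.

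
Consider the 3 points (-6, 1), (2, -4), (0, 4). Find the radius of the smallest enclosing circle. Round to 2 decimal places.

4.83

Call the three points A, B, C in the order given.
Side lengths²: AB² = 89, AC² = 45, BC² = 68.
Since AB² = 89 < 68 + 45 = 113, the triangle is acute, so the smallest enclosing circle is the circumcircle.
Circumcentre = (-13/9, -11/18), r² = 7565/324.
r = √(7565/324) ≈ 4.83.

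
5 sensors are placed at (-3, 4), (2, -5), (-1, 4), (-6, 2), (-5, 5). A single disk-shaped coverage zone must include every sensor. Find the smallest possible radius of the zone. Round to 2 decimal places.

The farthest pair is (2, -5)–(-5, 5) with squared distance 149. The circle on this segment as diameter has centre (-1.5, 0) and r² = 149/4 = 37.25.
Check (-3, 4): distance² to centre = 18.25 ≤ 37.25, so it lies inside.
All remaining points lie in this disk, and no smaller disk contains both endpoints, so this is the minimum enclosing circle.
r = √(37.25) ≈ 6.10.

6.10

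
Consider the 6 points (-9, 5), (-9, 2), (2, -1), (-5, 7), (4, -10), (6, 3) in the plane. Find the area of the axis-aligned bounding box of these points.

x ranges over [-9, 6], width 15.
y ranges over [-10, 7], height 17.
Area = 15 × 17 = 255.

255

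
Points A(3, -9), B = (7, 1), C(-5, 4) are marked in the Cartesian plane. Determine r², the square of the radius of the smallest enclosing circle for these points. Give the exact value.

114869/1936

Side lengths²: AB² = 116, AC² = 233, BC² = 153.
Since AC² = 233 < 153 + 116 = 269, the triangle is acute, so the smallest enclosing circle is the circumcircle.
Circumcentre = (-5/44, -43/22), r² = 114869/1936.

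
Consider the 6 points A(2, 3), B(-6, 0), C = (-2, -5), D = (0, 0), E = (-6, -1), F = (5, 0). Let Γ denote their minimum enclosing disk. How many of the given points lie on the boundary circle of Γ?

By Welzl's lemma the MEC is supported by two points (diametrically opposite) or three points (on a circumcircle).
The farthest pair is E–F with squared distance 122. The circle on this segment as diameter has centre (-0.5, -0.5) and r² = 122/4 = 30.5.
Check A: distance² to centre = 18.5 ≤ 30.5, so it lies inside.
All remaining points lie in this disk, and no smaller disk contains both endpoints, so this is the minimum enclosing circle.
The points at distance exactly r from the centre are B, E, F — 3 points.

3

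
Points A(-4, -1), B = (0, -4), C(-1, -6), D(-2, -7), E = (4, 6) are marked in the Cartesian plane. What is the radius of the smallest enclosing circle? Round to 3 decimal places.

The farthest pair is D–E with squared distance 205. The circle on this segment as diameter has centre (1, -0.5) and r² = 205/4 = 51.25.
Check A: distance² to centre = 25.25 ≤ 51.25, so it lies inside.
All remaining points lie in this disk, and no smaller disk contains both endpoints, so this is the minimum enclosing circle.
r = √(51.25) ≈ 7.159.

7.159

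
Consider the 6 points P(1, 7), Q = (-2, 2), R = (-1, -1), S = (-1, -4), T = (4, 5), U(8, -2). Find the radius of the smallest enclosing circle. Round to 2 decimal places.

6.19

A smallest enclosing disk is always determined by at most three of the input points on its boundary.
The minimum enclosing circle is determined by three boundary points: P, S, U.
Their circumcentre is (99/38, 39/38) with r² = 27625/722.
The farthest remaining point Q is at distance² 15997/722 ≤ 27625/722.
r = √(27625/722) ≈ 6.19.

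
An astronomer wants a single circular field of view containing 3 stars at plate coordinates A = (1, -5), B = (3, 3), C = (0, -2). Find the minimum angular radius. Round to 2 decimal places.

Side lengths²: AB² = 68, AC² = 10, BC² = 34.
Since AB² = 68 ≥ 34 + 10 = 44, the angle opposite AB is not acute, so the smallest enclosing circle has AB as diameter.
Centre = midpoint of AB = (2, -1), r² = 68/4 = 17.
r = √17 ≈ 4.12.

4.12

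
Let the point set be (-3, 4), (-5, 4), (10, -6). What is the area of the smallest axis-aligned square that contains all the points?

225

The bounding box has width 15 and height 10.
An axis-aligned square enclosing the set must have side ≥ max(width, height).
So the minimum side is max(15, 10) = 15.
Area = 15² = 225.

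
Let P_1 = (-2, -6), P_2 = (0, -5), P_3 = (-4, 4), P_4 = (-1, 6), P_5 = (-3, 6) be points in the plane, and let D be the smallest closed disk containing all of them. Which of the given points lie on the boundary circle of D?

P_1, P_4, P_5

By Welzl's lemma the MEC is supported by two points (diametrically opposite) or three points (on a circumcircle).
The minimum enclosing circle is determined by three boundary points: P_1, P_4, P_5.
Their circumcentre is (-2, 1/24) with r² = 21025/576.
The farthest remaining point P_2 is at distance² 16945/576 ≤ 21025/576.
The points at distance exactly r from the centre are P_1, P_4, P_5 — 3 points.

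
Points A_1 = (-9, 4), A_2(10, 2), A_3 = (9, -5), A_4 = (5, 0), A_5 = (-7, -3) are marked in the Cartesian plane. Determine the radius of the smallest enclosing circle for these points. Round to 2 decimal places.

10.07

The minimum enclosing circle is determined by three boundary points: A_1, A_2, A_3.
Their circumcentre is (1/6, -1/6) with r² = 1825/18.
The farthest remaining point A_5 is at distance² 1069/18 ≤ 1825/18.
r = √(1825/18) ≈ 10.07.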